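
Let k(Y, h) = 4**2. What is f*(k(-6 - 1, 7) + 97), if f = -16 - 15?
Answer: -3503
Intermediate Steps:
f = -31
k(Y, h) = 16
f*(k(-6 - 1, 7) + 97) = -31*(16 + 97) = -31*113 = -3503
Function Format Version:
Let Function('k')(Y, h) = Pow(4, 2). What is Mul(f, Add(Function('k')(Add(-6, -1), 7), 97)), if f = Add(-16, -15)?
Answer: -3503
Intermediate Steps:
f = -31
Function('k')(Y, h) = 16
Mul(f, Add(Function('k')(Add(-6, -1), 7), 97)) = Mul(-31, Add(16, 97)) = Mul(-31, 113) = -3503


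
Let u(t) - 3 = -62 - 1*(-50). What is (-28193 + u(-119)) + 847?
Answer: -27355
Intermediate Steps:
u(t) = -9 (u(t) = 3 + (-62 - 1*(-50)) = 3 + (-62 + 50) = 3 - 12 = -9)
(-28193 + u(-119)) + 847 = (-28193 - 9) + 847 = -28202 + 847 = -27355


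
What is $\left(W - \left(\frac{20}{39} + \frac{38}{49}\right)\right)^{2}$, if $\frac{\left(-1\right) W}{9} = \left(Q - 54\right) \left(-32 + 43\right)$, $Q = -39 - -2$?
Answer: $\frac{296312741505169}{3651921} \approx 8.1139 \cdot 10^{7}$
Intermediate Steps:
$Q = -37$ ($Q = -39 + 2 = -37$)
$W = 9009$ ($W = - 9 \left(-37 - 54\right) \left(-32 + 43\right) = - 9 \left(\left(-91\right) 11\right) = \left(-9\right) \left(-1001\right) = 9009$)
$\left(W - \left(\frac{20}{39} + \frac{38}{49}\right)\right)^{2} = \left(9009 - \left(\frac{20}{39} + \frac{38}{49}\right)\right)^{2} = \left(9009 - \frac{2462}{1911}\right)^{2} = \left(\frac{17213737}{1911}\right)^{2} = \frac{296312741505169}{3651921}$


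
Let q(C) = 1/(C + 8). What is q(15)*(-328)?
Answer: -328/23 ≈ -14.261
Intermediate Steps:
q(C) = 1/(8 + C)
q(15)*(-328) = -328/(8 + 15) = -328/23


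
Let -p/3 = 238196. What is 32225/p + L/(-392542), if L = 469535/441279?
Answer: -930394577471105/20630220017981364 ≈ -0.045099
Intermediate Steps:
L = 469535/441279 (L = 469535*(1/441279) = 469535/441279 ≈ 1.0640)
p = -714588 (p = -3*238196 = -714588)
32225/p + L/(-392542) = 32225/(-714588) + (469535/441279)/(-392542) = 32225*(-1/714588) + (469535/441279)*(-1/392542) = -32225/714588 - 469535/173220541218 = -930394577471105/20630220017981364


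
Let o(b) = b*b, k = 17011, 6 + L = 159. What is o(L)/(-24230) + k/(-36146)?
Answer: -314579561/218954395 ≈ -1.4367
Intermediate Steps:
L = 153 (L = -6 + 159 = 153)
o(b) = b²
o(L)/(-24230) + k/(-36146) = 153²/(-24230) + 17011/(-36146) = 23409*(-1/24230) + 17011*(-1/36146) = -23409/24230 - 17011/36146 = -314579561/218954395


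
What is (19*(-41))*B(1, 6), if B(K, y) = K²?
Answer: -779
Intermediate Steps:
(19*(-41))*B(1, 6) = (19*(-41))*1² = -779*1 = -779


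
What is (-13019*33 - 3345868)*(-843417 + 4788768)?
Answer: -14895652973745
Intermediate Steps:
(-13019*33 - 3345868)*(-843417 + 4788768) = (-429627 - 3345868)*3945351 = -3775495*3945351 = -14895652973745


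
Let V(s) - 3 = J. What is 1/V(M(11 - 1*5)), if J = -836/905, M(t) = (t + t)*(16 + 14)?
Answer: 905/1879 ≈ 0.48164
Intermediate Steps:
M(t) = 60*t (M(t) = (2*t)*30 = 60*t)
J = -836/905 (J = -836*1/905 = -836/905 ≈ -0.92376)
V(s) = 1879/905 (V(s) = 3 - 836/905 = 1879/905)
1/V(M(11 - 1*5)) = 1/(1879/905) = 905/1879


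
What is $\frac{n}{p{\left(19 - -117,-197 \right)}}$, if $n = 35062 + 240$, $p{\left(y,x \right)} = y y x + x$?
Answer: $- \frac{35302}{3643909} \approx -0.0096879$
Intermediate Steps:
$p{\left(y,x \right)} = x + x y^{2}$ ($p{\left(y,x \right)} = y^{2} x + x = x y^{2} + x = x + x y^{2}$)
$n = 35302$
$\frac{n}{p{\left(19 - -117,-197 \right)}} = \frac{35302}{\left(-197\right) \left(1 + \left(19 - -117\right)^{2}\right)} = \frac{35302}{\left(-197\right) \left(1 + \left(19 + 117\right)^{2}\right)} = \frac{35302}{\left(-197\right) \left(1 + 136^{2}\right)} = \frac{35302}{\left(-197\right) \left(1 + 18496\right)} = \frac{35302}{\left(-197\right) 18497} = \frac{35302}{-3643909} = 35302 \left(- \frac{1}{3643909}\right) = - \frac{35302}{3643909}$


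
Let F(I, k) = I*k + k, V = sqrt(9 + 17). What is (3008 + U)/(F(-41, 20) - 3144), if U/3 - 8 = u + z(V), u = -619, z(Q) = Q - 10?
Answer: -1145/3944 - 3*sqrt(26)/3944 ≈ -0.29419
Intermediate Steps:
V = sqrt(26) ≈ 5.0990
z(Q) = -10 + Q
F(I, k) = k + I*k
U = -1863 + 3*sqrt(26) (U = 24 + 3*(-619 + (-10 + sqrt(26))) = 24 + 3*(-629 + sqrt(26)) = 24 + (-1887 + 3*sqrt(26)) = -1863 + 3*sqrt(26) ≈ -1847.7)
(3008 + U)/(F(-41, 20) - 3144) = (3008 + (-1863 + 3*sqrt(26)))/(20*(1 - 41) - 3144) = (1145 + 3*sqrt(26))/(20*(-40) - 3144) = (1145 + 3*sqrt(26))/(-800 - 3144) = (1145 + 3*sqrt(26))/(-3944) = (1145 + 3*sqrt(26))*(-1/3944) = -1145/3944 - 3*sqrt(26)/3944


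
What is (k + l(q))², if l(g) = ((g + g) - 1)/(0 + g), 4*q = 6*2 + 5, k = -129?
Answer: 4678569/289 ≈ 16189.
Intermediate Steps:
q = 17/4 (q = (6*2 + 5)/4 = (12 + 5)/4 = (¼)*17 = 17/4 ≈ 4.2500)
l(g) = (-1 + 2*g)/g (l(g) = (2*g - 1)/g = (-1 + 2*g)/g)
(k + l(q))² = (-129 + (2 - 1/17/4))² = (-129 + (2 - 1*4/17))² = (-129 + (2 - 4/17))² = (-129 + 30/17)² = (-2163/17)² = 4678569/289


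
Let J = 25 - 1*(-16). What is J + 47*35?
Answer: 1686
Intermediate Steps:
J = 41 (J = 25 + 16 = 41)
J + 47*35 = 41 + 47*35 = 41 + 1645 = 1686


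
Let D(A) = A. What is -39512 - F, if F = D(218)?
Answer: -39730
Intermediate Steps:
F = 218
-39512 - F = -39512 - 1*218 = -39512 - 218 = -39730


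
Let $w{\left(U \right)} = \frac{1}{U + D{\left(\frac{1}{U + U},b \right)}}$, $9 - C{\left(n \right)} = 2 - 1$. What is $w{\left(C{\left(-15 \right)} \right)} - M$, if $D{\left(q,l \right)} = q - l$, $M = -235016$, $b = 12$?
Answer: $\frac{14805992}{63} \approx 2.3502 \cdot 10^{5}$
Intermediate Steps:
$C{\left(n \right)} = 8$ ($C{\left(n \right)} = 9 - \left(2 - 1\right) = 9 - 1 = 8$)
$w{\left(U \right)} = \frac{1}{-12 + U + \frac{1}{2 U}}$ ($w{\left(U \right)} = \frac{1}{U + \left(\frac{1}{U + U} - 12\right)} = \frac{1}{U - \left(12 - \frac{1}{2 U}\right)} = \frac{1}{-12 + U + \frac{1}{2 U}}$)
$w{\left(C{\left(-15 \right)} \right)} - M = 2 \cdot 8 \frac{1}{1 + 2 \cdot 8 \left(-12 + 8\right)} - -235016 = 2 \cdot 8 \frac{1}{1 + 2 \cdot 8 \left(-4\right)} + 235016 = 2 \cdot 8 \frac{1}{1 - 64} + 235016 = 2 \cdot 8 \frac{1}{-63} + 235016 = 2 \cdot 8 \left(- \frac{1}{63}\right) + 235016 = - \frac{16}{63} + 235016 = \frac{14805992}{63}$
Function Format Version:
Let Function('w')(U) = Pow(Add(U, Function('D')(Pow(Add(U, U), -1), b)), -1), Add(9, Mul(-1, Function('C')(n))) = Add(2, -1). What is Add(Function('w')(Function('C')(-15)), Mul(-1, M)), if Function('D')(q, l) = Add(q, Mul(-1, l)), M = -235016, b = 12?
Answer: Rational(14805992, 63) ≈ 2.3502e+5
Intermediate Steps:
Function('C')(n) = 8 (Function('C')(n) = Add(9, Mul(-1, Add(2, -1))) = Add(9, Mul(-1, 1)) = Add(9, -1) = 8)
Function('w')(U) = Pow(Add(-12, U, Mul(Rational(1, 2), Pow(U, -1))), -1) (Function('w')(U) = Pow(Add(U, Add(Pow(Add(U, U), -1), Mul(-1, 12))), -1) = Pow(Add(U, Add(Pow(Mul(2, U), -1), -12)), -1) = Pow(Add(U, Add(Mul(Rational(1, 2), Pow(U, -1)), -12)), -1) = Pow(Add(U, Add(-12, Mul(Rational(1, 2), Pow(U, -1)))), -1) = Pow(Add(-12, U, Mul(Rational(1, 2), Pow(U, -1))), -1))
Add(Function('w')(Function('C')(-15)), Mul(-1, M)) = Add(Mul(2, 8, Pow(Add(1, Mul(2, 8, Add(-12, 8))), -1)), Mul(-1, -235016)) = Add(Mul(2, 8, Pow(Add(1, Mul(2, 8, -4)), -1)), 235016) = Add(Mul(2, 8, Pow(Add(1, -64), -1)), 235016) = Add(Mul(2, 8, Pow(-63, -1)), 235016) = Add(Mul(2, 8, Rational(-1, 63)), 235016) = Add(Rational(-16, 63), 235016) = Rational(14805992, 63)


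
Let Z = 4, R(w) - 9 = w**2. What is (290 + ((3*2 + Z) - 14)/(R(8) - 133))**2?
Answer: 18931201/225 ≈ 84139.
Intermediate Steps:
R(w) = 9 + w**2
(290 + ((3*2 + Z) - 14)/(R(8) - 133))**2 = (290 + ((3*2 + 4) - 14)/((9 + 8**2) - 133))**2 = (290 + ((6 + 4) - 14)/((9 + 64) - 133))**2 = (290 + (10 - 14)/(73 - 133))**2 = (290 - 4/(-60))**2 = (290 - 4*(-1/60))**2 = (290 + 1/15)**2 = (4351/15)**2 = 18931201/225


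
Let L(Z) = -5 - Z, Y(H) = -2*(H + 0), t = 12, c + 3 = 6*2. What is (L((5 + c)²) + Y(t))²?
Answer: 50625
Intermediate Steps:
c = 9 (c = -3 + 6*2 = -3 + 12 = 9)
Y(H) = -2*H
(L((5 + c)²) + Y(t))² = ((-5 - (5 + 9)²) - 2*12)² = ((-5 - 1*14²) - 24)² = ((-5 - 1*196) - 24)² = ((-5 - 196) - 24)² = (-201 - 24)² = (-225)² = 50625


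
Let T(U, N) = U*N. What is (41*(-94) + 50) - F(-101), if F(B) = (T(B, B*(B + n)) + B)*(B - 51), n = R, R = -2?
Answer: -159726012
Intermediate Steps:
n = -2
T(U, N) = N*U
F(B) = (-51 + B)*(B + B**2*(-2 + B)) (F(B) = ((B*(B - 2))*B + B)*(B - 51) = ((B*(-2 + B))*B + B)*(-51 + B) = (B**2*(-2 + B) + B)*(-51 + B) = (B + B**2*(-2 + B))*(-51 + B) = (-51 + B)*(B + B**2*(-2 + B)))
(41*(-94) + 50) - F(-101) = (41*(-94) + 50) - (-101)*(-51 + (-101)**3 - 53*(-101)**2 + 103*(-101)) = (-3854 + 50) - (-101)*(-51 - 1030301 - 53*10201 - 10403) = -3804 - (-101)*(-51 - 1030301 - 540653 - 10403) = -3804 - (-101)*(-1581408) = -3804 - 1*159722208 = -3804 - 159722208 = -159726012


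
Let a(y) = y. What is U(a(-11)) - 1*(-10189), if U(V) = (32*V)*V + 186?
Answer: 14247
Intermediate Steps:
U(V) = 186 + 32*V² (U(V) = 32*V² + 186 = 186 + 32*V²)
U(a(-11)) - 1*(-10189) = (186 + 32*(-11)²) - 1*(-10189) = (186 + 32*121) + 10189 = (186 + 3872) + 10189 = 4058 + 10189 = 14247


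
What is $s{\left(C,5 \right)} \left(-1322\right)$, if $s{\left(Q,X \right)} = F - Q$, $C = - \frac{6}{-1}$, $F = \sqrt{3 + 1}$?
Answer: $5288$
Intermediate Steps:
$F = 2$ ($F = \sqrt{4} = 2$)
$C = 6$ ($C = \left(-6\right) \left(-1\right) = 6$)
$s{\left(Q,X \right)} = 2 - Q$
$s{\left(C,5 \right)} \left(-1322\right) = \left(2 - 6\right) \left(-1322\right) = \left(-4\right) \left(-1322\right) = 5288$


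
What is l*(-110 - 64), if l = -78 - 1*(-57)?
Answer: 3654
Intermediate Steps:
l = -21 (l = -78 + 57 = -21)
l*(-110 - 64) = -21*(-110 - 64) = -21*(-174) = 3654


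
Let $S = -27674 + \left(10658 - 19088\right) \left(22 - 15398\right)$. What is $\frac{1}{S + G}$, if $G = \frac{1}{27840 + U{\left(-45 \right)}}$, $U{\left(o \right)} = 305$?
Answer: $\frac{28145}{3647367008871} \approx 7.7165 \cdot 10^{-9}$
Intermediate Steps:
$S = 129592006$ ($S = -27674 - -129619680 = -27674 + 129619680 = 129592006$)
$G = \frac{1}{28145}$ ($G = \frac{1}{27840 + 305} = \frac{1}{28145} \approx 3.553 \cdot 10^{-5}$)
$\frac{1}{S + G} = \frac{1}{129592006 + \frac{1}{28145}} = \frac{1}{\frac{3647367008871}{28145}} = \frac{28145}{3647367008871}$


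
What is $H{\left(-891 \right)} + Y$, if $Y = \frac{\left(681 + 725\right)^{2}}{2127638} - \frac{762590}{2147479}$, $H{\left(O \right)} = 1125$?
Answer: $\frac{2571406431755637}{2284528962301} \approx 1125.6$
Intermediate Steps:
$Y = \frac{1311349167012}{2284528962301}$ ($Y = 1406^{2} \cdot \frac{1}{2127638} - \frac{762590}{2147479} = 1976836 \cdot \frac{1}{2127638} - \frac{762590}{2147479} = \frac{988418}{1063819} - \frac{762590}{2147479} = \frac{1311349167012}{2284528962301} \approx 0.57401$)
$H{\left(-891 \right)} + Y = 1125 + \frac{1311349167012}{2284528962301} = \frac{2571406431755637}{2284528962301}$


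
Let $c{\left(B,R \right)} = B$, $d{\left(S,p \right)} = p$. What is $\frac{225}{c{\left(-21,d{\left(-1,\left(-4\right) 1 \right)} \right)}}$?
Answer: $- \frac{75}{7} \approx -10.714$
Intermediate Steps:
$\frac{225}{c{\left(-21,d{\left(-1,\left(-4\right) 1 \right)} \right)}} = \frac{225}{-21} = 225 \left(- \frac{1}{21}\right) = - \frac{75}{7}$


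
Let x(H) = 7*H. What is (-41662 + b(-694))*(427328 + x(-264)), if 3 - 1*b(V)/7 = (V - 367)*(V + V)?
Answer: -4403852877160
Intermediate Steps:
b(V) = 21 - 14*V*(-367 + V) (b(V) = 21 - 7*(V - 367)*(V + V) = 21 - 7*(-367 + V)*2*V = 21 - 14*V*(-367 + V))
(-41662 + b(-694))*(427328 + x(-264)) = (-41662 + (21 - 14*(-694)² + 5138*(-694)))*(427328 + 7*(-264)) = (-41662 + (21 - 14*481636 - 3565772))*(427328 - 1848) = (-41662 + (21 - 6742904 - 3565772))*425480 = (-41662 - 10308655)*425480 = -10350317*425480 = -4403852877160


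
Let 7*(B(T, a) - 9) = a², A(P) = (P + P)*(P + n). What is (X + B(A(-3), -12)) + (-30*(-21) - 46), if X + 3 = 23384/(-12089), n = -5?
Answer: 7357814/12089 ≈ 608.64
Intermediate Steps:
A(P) = 2*P*(-5 + P) (A(P) = (P + P)*(P - 5) = (2*P)*(-5 + P) = 2*P*(-5 + P))
B(T, a) = 9 + a²/7
X = -59651/12089 (X = -3 + 23384/(-12089) = -3 + 23384*(-1/12089) = -3 - 23384/12089 = -59651/12089 ≈ -4.9343)
(X + B(A(-3), -12)) + (-30*(-21) - 46) = (-59651/12089 + (9 + (⅐)*(-12)²)) + (-30*(-21) - 46) = (-59651/12089 + (9 + (⅐)*144)) + (630 - 46) = (-59651/12089 + (9 + 144/7)) + 584 = (-59651/12089 + 207/7) + 584 = 297838/12089 + 584 = 7357814/12089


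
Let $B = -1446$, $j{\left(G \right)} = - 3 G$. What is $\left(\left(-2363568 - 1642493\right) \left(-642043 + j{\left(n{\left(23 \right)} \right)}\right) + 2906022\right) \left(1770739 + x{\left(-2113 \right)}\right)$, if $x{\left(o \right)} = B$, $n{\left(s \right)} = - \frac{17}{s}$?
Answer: $\frac{104666634385887925132}{23} \approx 4.5507 \cdot 10^{18}$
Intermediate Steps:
$x{\left(o \right)} = -1446$
$\left(\left(-2363568 - 1642493\right) \left(-642043 + j{\left(n{\left(23 \right)} \right)}\right) + 2906022\right) \left(1770739 + x{\left(-2113 \right)}\right) = \left(\left(-2363568 - 1642493\right) \left(-642043 - 3 \left(- \frac{17}{23}\right)\right) + 2906022\right) \left(1770739 - 1446\right) = \left(- 4006061 \left(-642043 - 3 \left(\left(-17\right) \frac{1}{23}\right)\right) + 2906022\right) 1769293 = \left(- 4006061 \left(-642043 - - \frac{51}{23}\right) + 2906022\right) 1769293 = \left(- 4006061 \left(-642043 + \frac{51}{23}\right) + 2906022\right) 1769293 = \left(\left(-4006061\right) \left(- \frac{14766938}{23}\right) + 2906022\right) 1769293 = \left(\frac{59157254411218}{23} + 2906022\right) 1769293 = \frac{59157321249724}{23} \cdot 1769293 = \frac{104666634385887925132}{23}$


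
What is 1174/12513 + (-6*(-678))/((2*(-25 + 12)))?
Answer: -25436180/162669 ≈ -156.37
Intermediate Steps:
1174/12513 + (-6*(-678))/((2*(-25 + 12))) = 1174*(1/12513) + 4068/((2*(-13))) = 1174/12513 + 4068/(-26) = 1174/12513 + 4068*(-1/26) = 1174/12513 - 2034/13 = -25436180/162669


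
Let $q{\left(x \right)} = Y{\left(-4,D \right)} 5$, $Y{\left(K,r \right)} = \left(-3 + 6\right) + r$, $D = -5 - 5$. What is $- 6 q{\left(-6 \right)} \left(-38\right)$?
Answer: $-7980$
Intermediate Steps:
$D = -10$ ($D = -5 - 5 = -10$)
$Y{\left(K,r \right)} = 3 + r$
$q{\left(x \right)} = -35$ ($q{\left(x \right)} = \left(3 - 10\right) 5 = \left(-7\right) 5 = -35$)
$- 6 q{\left(-6 \right)} \left(-38\right) = \left(-6\right) \left(-35\right) \left(-38\right) = 210 \left(-38\right) = -7980$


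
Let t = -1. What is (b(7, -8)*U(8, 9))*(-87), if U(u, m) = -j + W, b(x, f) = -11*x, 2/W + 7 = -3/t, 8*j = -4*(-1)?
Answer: -6699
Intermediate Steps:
j = ½ (j = (-4*(-1))/8 = (⅛)*4 = ½ ≈ 0.50000)
W = -½ (W = 2/(-7 - 3/(-1)) = 2/(-7 - 3*(-1)) = 2/(-7 + 3) = 2/(-4) = 2*(-¼) = -½ ≈ -0.50000)
b(x, f) = -11*x
U(u, m) = -1 (U(u, m) = -1*½ - ½ = -½ - ½ = -1)
(b(7, -8)*U(8, 9))*(-87) = (-11*7*(-1))*(-87) = -77*(-1)*(-87) = 77*(-87) = -6699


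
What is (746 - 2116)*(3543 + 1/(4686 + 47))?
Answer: -22973557400/4733 ≈ -4.8539e+6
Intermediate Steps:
(746 - 2116)*(3543 + 1/(4686 + 47)) = -1370*(3543 + 1/4733) = -1370*16769020/4733 = -22973557400/4733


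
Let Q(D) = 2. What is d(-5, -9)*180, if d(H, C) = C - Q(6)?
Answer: -1980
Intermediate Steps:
d(H, C) = -2 + C (d(H, C) = C - 1*2 = C - 2 = -2 + C)
d(-5, -9)*180 = (-2 - 9)*180 = -11*180 = -1980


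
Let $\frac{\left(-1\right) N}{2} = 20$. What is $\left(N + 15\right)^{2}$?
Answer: $625$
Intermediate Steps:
$N = -40$ ($N = \left(-2\right) 20 = -40$)
$\left(N + 15\right)^{2} = \left(-40 + 15\right)^{2} = \left(-25\right)^{2} = 625$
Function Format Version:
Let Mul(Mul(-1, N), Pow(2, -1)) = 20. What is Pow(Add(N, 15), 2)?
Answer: 625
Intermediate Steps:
N = -40 (N = Mul(-2, 20) = -40)
Pow(Add(N, 15), 2) = Pow(Add(-40, 15), 2) = Pow(-25, 2) = 625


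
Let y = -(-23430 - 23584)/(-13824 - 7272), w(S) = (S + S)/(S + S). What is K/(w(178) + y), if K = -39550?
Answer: 417173400/12959 ≈ 32192.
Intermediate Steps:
w(S) = 1 (w(S) = (2*S)/((2*S)) = (2*S)*(1/(2*S)) = 1)
y = -23507/10548 (y = -(-47014)/(-21096) = -(-47014)*(-1)/21096 = -1*23507/10548 = -23507/10548 ≈ -2.2286)
K/(w(178) + y) = -39550/(1 - 23507/10548) = -39550/(-12959/10548) = -39550*(-10548/12959) = 417173400/12959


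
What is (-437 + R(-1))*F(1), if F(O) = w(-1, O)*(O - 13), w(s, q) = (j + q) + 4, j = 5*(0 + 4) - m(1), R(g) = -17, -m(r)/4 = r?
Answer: 157992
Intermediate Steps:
m(r) = -4*r
j = 24 (j = 5*(0 + 4) - (-4) = 5*4 - 1*(-4) = 20 + 4 = 24)
w(s, q) = 28 + q (w(s, q) = (24 + q) + 4 = 28 + q)
F(O) = (-13 + O)*(28 + O) (F(O) = (28 + O)*(O - 13) = (28 + O)*(-13 + O) = (-13 + O)*(28 + O))
(-437 + R(-1))*F(1) = (-437 - 17)*((-13 + 1)*(28 + 1)) = -(-5448)*29 = -454*(-348) = 157992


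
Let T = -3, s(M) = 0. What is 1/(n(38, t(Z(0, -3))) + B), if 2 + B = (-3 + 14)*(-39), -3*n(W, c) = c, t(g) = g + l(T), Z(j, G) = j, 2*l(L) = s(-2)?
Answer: -1/431 ≈ -0.0023202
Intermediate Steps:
l(L) = 0 (l(L) = (1/2)*0 = 0)
t(g) = g (t(g) = g + 0 = g)
n(W, c) = -c/3
B = -431 (B = -2 + (-3 + 14)*(-39) = -2 + 11*(-39) = -2 - 429 = -431)
1/(n(38, t(Z(0, -3))) + B) = 1/(-1/3*0 - 431) = 1/(0 - 431) = 1/(-431) = -1/431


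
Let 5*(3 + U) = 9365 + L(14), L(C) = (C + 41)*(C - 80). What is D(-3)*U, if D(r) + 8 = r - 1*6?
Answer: -19448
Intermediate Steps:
D(r) = -14 + r (D(r) = -8 + (r - 1*6) = -8 + (r - 6) = -8 + (-6 + r) = -14 + r)
L(C) = (-80 + C)*(41 + C) (L(C) = (41 + C)*(-80 + C) = (-80 + C)*(41 + C))
U = 1144 (U = -3 + (9365 + (-3280 + 14² - 39*14))/5 = -3 + (9365 + (-3280 + 196 - 546))/5 = -3 + (9365 - 3630)/5 = -3 + (⅕)*5735 = -3 + 1147 = 1144)
D(-3)*U = (-14 - 3)*1144 = -17*1144 = -19448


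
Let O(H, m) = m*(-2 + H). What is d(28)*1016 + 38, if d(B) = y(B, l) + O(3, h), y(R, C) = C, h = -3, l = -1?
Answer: -4026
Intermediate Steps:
d(B) = -4 (d(B) = -1 - 3*(-2 + 3) = -1 - 3*1 = -1 - 3 = -4)
d(28)*1016 + 38 = -4*1016 + 38 = -4064 + 38 = -4026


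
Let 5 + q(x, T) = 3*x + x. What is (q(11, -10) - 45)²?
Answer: 36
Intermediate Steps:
q(x, T) = -5 + 4*x (q(x, T) = -5 + (3*x + x) = -5 + 4*x)
(q(11, -10) - 45)² = ((-5 + 4*11) - 45)² = ((-5 + 44) - 45)² = (39 - 45)² = (-6)² = 36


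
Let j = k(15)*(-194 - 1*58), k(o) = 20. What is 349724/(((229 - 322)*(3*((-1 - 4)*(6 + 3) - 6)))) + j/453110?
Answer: 133102292/5417901 ≈ 24.567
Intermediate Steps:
j = -5040 (j = 20*(-194 - 1*58) = 20*(-194 - 58) = 20*(-252) = -5040)
349724/(((229 - 322)*(3*((-1 - 4)*(6 + 3) - 6)))) + j/453110 = 349724/(((229 - 322)*(3*((-1 - 4)*(6 + 3) - 6)))) - 5040/453110 = 349724/((-279*(-5*9 - 6))) - 5040*1/453110 = 349724/((-279*(-45 - 6))) - 72/6473 = 349724/((-279*(-51))) - 72/6473 = 349724/((-93*(-153))) - 72/6473 = 349724/14229 - 72/6473 = 349724*(1/14229) - 72/6473 = 20572/837 - 72/6473 = 133102292/5417901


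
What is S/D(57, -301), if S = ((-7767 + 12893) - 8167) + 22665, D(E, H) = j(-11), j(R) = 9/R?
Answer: -215864/9 ≈ -23985.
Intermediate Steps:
D(E, H) = -9/11 (D(E, H) = 9/(-11) = 9*(-1/11) = -9/11)
S = 19624 (S = (5126 - 8167) + 22665 = -3041 + 22665 = 19624)
S/D(57, -301) = 19624/(-9/11) = 19624*(-11/9) = -215864/9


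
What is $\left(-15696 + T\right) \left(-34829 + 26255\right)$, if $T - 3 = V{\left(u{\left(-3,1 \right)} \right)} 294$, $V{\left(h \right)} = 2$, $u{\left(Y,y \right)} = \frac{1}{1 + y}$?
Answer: $129510270$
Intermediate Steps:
$T = 591$ ($T = 3 + 2 \cdot 294 = 3 + 588 = 591$)
$\left(-15696 + T\right) \left(-34829 + 26255\right) = \left(-15696 + 591\right) \left(-34829 + 26255\right) = \left(-15105\right) \left(-8574\right) = 129510270$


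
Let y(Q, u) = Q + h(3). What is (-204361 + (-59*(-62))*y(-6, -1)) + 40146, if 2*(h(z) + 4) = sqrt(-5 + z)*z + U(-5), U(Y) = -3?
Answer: -206282 + 5487*I*sqrt(2) ≈ -2.0628e+5 + 7759.8*I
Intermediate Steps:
h(z) = -11/2 + z*sqrt(-5 + z)/2 (h(z) = -4 + (sqrt(-5 + z)*z - 3)/2 = -4 + (z*sqrt(-5 + z) - 3)/2 = -4 + (-3 + z*sqrt(-5 + z))/2 = -4 + (-3/2 + z*sqrt(-5 + z)/2) = -11/2 + z*sqrt(-5 + z)/2)
y(Q, u) = -11/2 + Q + 3*I*sqrt(2)/2 (y(Q, u) = Q + (-11/2 + (1/2)*3*sqrt(-5 + 3)) = Q + (-11/2 + (1/2)*3*sqrt(-2)) = Q + (-11/2 + (1/2)*3*(I*sqrt(2))) = Q + (-11/2 + 3*I*sqrt(2)/2) = -11/2 + Q + 3*I*sqrt(2)/2)
(-204361 + (-59*(-62))*y(-6, -1)) + 40146 = (-204361 + (-59*(-62))*(-11/2 - 6 + 3*I*sqrt(2)/2)) + 40146 = (-204361 + 3658*(-23/2 + 3*I*sqrt(2)/2)) + 40146 = (-204361 + (-42067 + 5487*I*sqrt(2))) + 40146 = (-246428 + 5487*I*sqrt(2)) + 40146 = -206282 + 5487*I*sqrt(2)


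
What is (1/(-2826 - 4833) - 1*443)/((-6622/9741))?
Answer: 5508434843/8452983 ≈ 651.66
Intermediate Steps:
(1/(-2826 - 4833) - 1*443)/((-6622/9741)) = (1/(-7659) - 443)/((-6622*1/9741)) = (-1/7659 - 443)/(-6622/9741) = -3392938/7659*(-9741/6622) = 5508434843/8452983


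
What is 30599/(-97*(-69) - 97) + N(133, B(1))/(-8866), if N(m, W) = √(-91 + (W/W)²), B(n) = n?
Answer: 30599/6596 - 3*I*√10/8866 ≈ 4.639 - 0.00107*I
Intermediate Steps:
N(m, W) = 3*I*√10 (N(m, W) = √(-91 + 1²) = √(-91 + 1) = √(-90) = 3*I*√10)
30599/(-97*(-69) - 97) + N(133, B(1))/(-8866) = 30599/(-97*(-69) - 97) + (3*I*√10)/(-8866) = 30599/(6693 - 97) + (3*I*√10)*(-1/8866) = 30599/6596 - 3*I*√10/8866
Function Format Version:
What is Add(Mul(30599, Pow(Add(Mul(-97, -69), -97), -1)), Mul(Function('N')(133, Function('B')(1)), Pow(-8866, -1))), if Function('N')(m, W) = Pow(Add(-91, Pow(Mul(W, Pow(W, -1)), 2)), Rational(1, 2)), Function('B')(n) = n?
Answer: Add(Rational(30599, 6596), Mul(Rational(-3, 8866), I, Pow(10, Rational(1, 2)))) ≈ Add(4.6390, Mul(-0.0010700, I))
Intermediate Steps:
Function('N')(m, W) = Mul(3, I, Pow(10, Rational(1, 2))) (Function('N')(m, W) = Pow(Add(-91, Pow(1, 2)), Rational(1, 2)) = Pow(Add(-91, 1), Rational(1, 2)) = Pow(-90, Rational(1, 2)) = Mul(3, I, Pow(10, Rational(1, 2))))
Add(Mul(30599, Pow(Add(Mul(-97, -69), -97), -1)), Mul(Function('N')(133, Function('B')(1)), Pow(-8866, -1))) = Add(Mul(30599, Pow(Add(Mul(-97, -69), -97), -1)), Mul(Mul(3, I, Pow(10, Rational(1, 2))), Pow(-8866, -1))) = Add(Mul(30599, Pow(Add(6693, -97), -1)), Mul(Mul(3, I, Pow(10, Rational(1, 2))), Rational(-1, 8866))) = Add(Mul(30599, Pow(6596, -1)), Mul(Rational(-3, 8866), I, Pow(10, Rational(1, 2)))) = Add(Mul(30599, Rational(1, 6596)), Mul(Rational(-3, 8866), I, Pow(10, Rational(1, 2)))) = Add(Rational(30599, 6596), Mul(Rational(-3, 8866), I, Pow(10, Rational(1, 2))))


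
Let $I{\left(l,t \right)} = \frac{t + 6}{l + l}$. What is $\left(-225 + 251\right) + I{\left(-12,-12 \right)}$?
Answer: $\frac{105}{4} \approx 26.25$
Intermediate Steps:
$I{\left(l,t \right)} = \frac{6 + t}{2 l}$
$\left(-225 + 251\right) + I{\left(-12,-12 \right)} = \left(-225 + 251\right) + \frac{6 - 12}{2 \left(-12\right)} = 26 + \frac{1}{2} \left(- \frac{1}{12}\right) \left(-6\right) = 26 + \frac{1}{4} = \frac{105}{4}$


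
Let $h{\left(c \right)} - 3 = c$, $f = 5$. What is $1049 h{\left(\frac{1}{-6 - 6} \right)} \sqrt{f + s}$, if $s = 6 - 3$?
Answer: $\frac{36715 \sqrt{2}}{6} \approx 8653.8$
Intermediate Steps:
$h{\left(c \right)} = 3 + c$
$s = 3$
$1049 h{\left(\frac{1}{-6 - 6} \right)} \sqrt{f + s} = 1049 \left(3 + \frac{1}{-6 - 6}\right) \sqrt{5 + 3} = 1049 \left(3 + \frac{1}{-12}\right) \sqrt{8} = 1049 \left(3 - \frac{1}{12}\right) 2 \sqrt{2} = 1049 \frac{35 \cdot 2 \sqrt{2}}{12} = 1049 \frac{35 \sqrt{2}}{6} = \frac{36715 \sqrt{2}}{6}$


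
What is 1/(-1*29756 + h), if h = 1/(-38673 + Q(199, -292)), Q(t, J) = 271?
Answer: -38402/1142689913 ≈ -3.3607e-5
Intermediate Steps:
h = -1/38402 (h = 1/(-38673 + 271) = 1/(-38402) = -1/38402 ≈ -2.6040e-5)
1/(-1*29756 + h) = 1/(-1*29756 - 1/38402) = 1/(-29756 - 1/38402) = 1/(-1142689913/38402) = -38402/1142689913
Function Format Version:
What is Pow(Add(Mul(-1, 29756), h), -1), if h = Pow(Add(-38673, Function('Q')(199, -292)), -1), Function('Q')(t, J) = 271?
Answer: Rational(-38402, 1142689913) ≈ -3.3607e-5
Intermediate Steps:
h = Rational(-1, 38402) (h = Pow(Add(-38673, 271), -1) = Pow(-38402, -1) = Rational(-1, 38402) ≈ -2.6040e-5)
Pow(Add(Mul(-1, 29756), h), -1) = Pow(Add(Mul(-1, 29756), Rational(-1, 38402)), -1) = Pow(Add(-29756, Rational(-1, 38402)), -1) = Pow(Rational(-1142689913, 38402), -1) = Rational(-38402, 1142689913)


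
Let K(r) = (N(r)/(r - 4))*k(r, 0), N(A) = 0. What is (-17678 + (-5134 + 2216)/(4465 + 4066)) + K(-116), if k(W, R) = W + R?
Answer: -150813936/8531 ≈ -17678.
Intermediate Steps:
k(W, R) = R + W
K(r) = 0 (K(r) = (0/(r - 4))*(0 + r) = (0/(-4 + r))*r = 0*r = 0)
(-17678 + (-5134 + 2216)/(4465 + 4066)) + K(-116) = (-17678 + (-5134 + 2216)/(4465 + 4066)) + 0 = (-17678 - 2918/8531) + 0 = -150813936/8531 + 0 = -150813936/8531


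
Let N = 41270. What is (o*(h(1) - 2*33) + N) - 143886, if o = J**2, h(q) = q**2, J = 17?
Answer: -121401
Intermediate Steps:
o = 289 (o = 17**2 = 289)
(o*(h(1) - 2*33) + N) - 143886 = (289*(1**2 - 2*33) + 41270) - 143886 = (289*(1 - 66) + 41270) - 143886 = (289*(-65) + 41270) - 143886 = (-18785 + 41270) - 143886 = 22485 - 143886 = -121401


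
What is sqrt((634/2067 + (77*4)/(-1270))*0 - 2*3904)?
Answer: 8*I*sqrt(122) ≈ 88.363*I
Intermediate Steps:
sqrt((634/2067 + (77*4)/(-1270))*0 - 2*3904) = sqrt((634*(1/2067) + 308*(-1/1270))*0 - 7808) = sqrt((634/2067 - 154/635)*0 - 7808) = sqrt((84272/1312545)*0 - 7808) = sqrt(0 - 7808) = sqrt(-7808) = 8*I*sqrt(122)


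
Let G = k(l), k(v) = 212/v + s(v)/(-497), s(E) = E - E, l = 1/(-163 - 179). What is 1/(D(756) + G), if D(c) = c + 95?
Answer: -1/71653 ≈ -1.3956e-5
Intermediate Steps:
l = -1/342 (l = 1/(-342) = -1/342 ≈ -0.0029240)
D(c) = 95 + c
s(E) = 0
k(v) = 212/v (k(v) = 212/v + 0/(-497) = 212/v + 0*(-1/497) = 212/v + 0 = 212/v)
G = -72504 (G = 212/(-1/342) = 212*(-342) = -72504)
1/(D(756) + G) = 1/((95 + 756) - 72504) = 1/(851 - 72504) = 1/(-71653) = -1/71653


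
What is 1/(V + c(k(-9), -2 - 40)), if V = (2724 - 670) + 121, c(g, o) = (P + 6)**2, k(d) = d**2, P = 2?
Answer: 1/2239 ≈ 0.00044663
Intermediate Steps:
c(g, o) = 64 (c(g, o) = (2 + 6)**2 = 8**2 = 64)
V = 2175 (V = 2054 + 121 = 2175)
1/(V + c(k(-9), -2 - 40)) = 1/(2175 + 64) = 1/2239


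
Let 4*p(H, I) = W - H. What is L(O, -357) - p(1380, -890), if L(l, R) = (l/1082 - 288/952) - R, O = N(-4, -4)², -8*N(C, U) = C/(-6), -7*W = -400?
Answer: 1820772305/2648736 ≈ 687.41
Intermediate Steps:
W = 400/7 (W = -⅐*(-400) = 400/7 ≈ 57.143)
p(H, I) = 100/7 - H/4 (p(H, I) = (400/7 - H)/4 = 100/7 - H/4)
N(C, U) = C/48 (N(C, U) = -C/(8*(-6)) = -C*(-1)/(8*6) = -(-1)*C/48 = C/48)
O = 1/144 (O = ((1/48)*(-4))² = (-1/12)² = 1/144 ≈ 0.0069444)
L(l, R) = -36/119 - R + l/1082 (L(l, R) = (l*(1/1082) - 288*1/952) - R = (l/1082 - 36/119) - R = (-36/119 + l/1082) - R = -36/119 - R + l/1082)
L(O, -357) - p(1380, -890) = (-36/119 - 1*(-357) + (1/1082)*(1/144)) - (100/7 - ¼*1380) = (-36/119 + 357 + 1/155808) - (100/7 - 345) = 6613582295/18541152 - 1*(-2315/7) = 6613582295/18541152 + 2315/7 = 1820772305/2648736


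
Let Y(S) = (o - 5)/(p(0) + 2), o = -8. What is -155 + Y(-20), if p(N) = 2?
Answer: -633/4 ≈ -158.25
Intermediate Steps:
Y(S) = -13/4 (Y(S) = (-8 - 5)/(2 + 2) = -13/4)
-155 + Y(-20) = -155 - 13/4 = -633/4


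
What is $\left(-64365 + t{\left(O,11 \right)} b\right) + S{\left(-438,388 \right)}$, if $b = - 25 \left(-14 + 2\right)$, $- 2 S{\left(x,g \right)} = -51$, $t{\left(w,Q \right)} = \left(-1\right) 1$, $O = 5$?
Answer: $- \frac{129279}{2} \approx -64640.0$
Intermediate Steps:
$t{\left(w,Q \right)} = -1$
$S{\left(x,g \right)} = \frac{51}{2}$ ($S{\left(x,g \right)} = \left(- \frac{1}{2}\right) \left(-51\right) = \frac{51}{2}$)
$b = 300$ ($b = \left(-25\right) \left(-12\right) = 300$)
$\left(-64365 + t{\left(O,11 \right)} b\right) + S{\left(-438,388 \right)} = \left(-64365 - 300\right) + \frac{51}{2} = -64665 + \frac{51}{2} = - \frac{129279}{2}$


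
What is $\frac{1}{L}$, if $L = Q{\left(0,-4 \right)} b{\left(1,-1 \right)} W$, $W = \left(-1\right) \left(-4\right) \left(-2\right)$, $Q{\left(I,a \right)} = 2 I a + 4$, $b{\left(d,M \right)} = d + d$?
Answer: $- \frac{1}{64} \approx -0.015625$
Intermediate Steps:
$b{\left(d,M \right)} = 2 d$
$Q{\left(I,a \right)} = 4 + 2 I a$ ($Q{\left(I,a \right)} = 2 I a + 4 = 4 + 2 I a$)
$W = -8$ ($W = 4 \left(-2\right) = -8$)
$L = -64$ ($L = \left(4 + 2 \cdot 0 \left(-4\right)\right) 2 \cdot 1 \left(-8\right) = \left(4 + 0\right) 2 \left(-8\right) = 4 \cdot 2 \left(-8\right) = 8 \left(-8\right) = -64$)
$\frac{1}{L} = \frac{1}{-64} = - \frac{1}{64}$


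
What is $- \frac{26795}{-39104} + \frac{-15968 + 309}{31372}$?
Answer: $\frac{57070801}{306692672} \approx 0.18608$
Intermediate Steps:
$- \frac{26795}{-39104} + \frac{-15968 + 309}{31372} = \left(-26795\right) \left(- \frac{1}{39104}\right) - \frac{15659}{31372} = \frac{26795}{39104} - \frac{15659}{31372} = \frac{57070801}{306692672}$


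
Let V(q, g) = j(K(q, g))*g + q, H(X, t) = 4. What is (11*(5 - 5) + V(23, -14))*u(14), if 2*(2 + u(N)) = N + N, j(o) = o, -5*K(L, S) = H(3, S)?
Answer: 2052/5 ≈ 410.40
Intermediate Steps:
K(L, S) = -⅘ (K(L, S) = -⅕*4 = -⅘)
u(N) = -2 + N (u(N) = -2 + (N + N)/2 = -2 + (2*N)/2 = -2 + N)
V(q, g) = q - 4*g/5 (V(q, g) = -4*g/5 + q = q - 4*g/5)
(11*(5 - 5) + V(23, -14))*u(14) = (11*(5 - 5) + (23 - ⅘*(-14)))*(-2 + 14) = (11*0 + (23 + 56/5))*12 = (0 + 171/5)*12 = (171/5)*12 = 2052/5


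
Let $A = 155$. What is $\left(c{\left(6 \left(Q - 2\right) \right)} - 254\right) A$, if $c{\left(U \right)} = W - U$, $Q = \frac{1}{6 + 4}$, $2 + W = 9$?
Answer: $-36518$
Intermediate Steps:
$W = 7$ ($W = -2 + 9 = 7$)
$Q = \frac{1}{10} \approx 0.1$
$c{\left(U \right)} = 7 - U$
$\left(c{\left(6 \left(Q - 2\right) \right)} - 254\right) A = \left(\left(7 - 6 \left(\frac{1}{10} - 2\right)\right) - 254\right) 155 = \left(\left(7 - 6 \left(- \frac{19}{10}\right)\right) - 254\right) 155 = \left(\left(7 - - \frac{57}{5}\right) - 254\right) 155 = \left(\left(7 + \frac{57}{5}\right) - 254\right) 155 = \left(\frac{92}{5} - 254\right) 155 = \left(- \frac{1178}{5}\right) 155 = -36518$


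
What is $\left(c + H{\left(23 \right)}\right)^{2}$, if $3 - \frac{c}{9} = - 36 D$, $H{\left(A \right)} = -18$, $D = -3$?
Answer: $927369$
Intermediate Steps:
$c = -945$ ($c = 27 - 9 \left(\left(-36\right) \left(-3\right)\right) = 27 - 972 = -945$)
$\left(c + H{\left(23 \right)}\right)^{2} = \left(-945 - 18\right)^{2} = \left(-963\right)^{2} = 927369$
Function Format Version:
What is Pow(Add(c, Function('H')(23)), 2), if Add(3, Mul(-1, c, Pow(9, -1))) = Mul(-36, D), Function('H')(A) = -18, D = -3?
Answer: 927369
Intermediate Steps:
c = -945 (c = Add(27, Mul(-9, Mul(-36, -3))) = Add(27, Mul(-9, 108)) = Add(27, -972) = -945)
Pow(Add(c, Function('H')(23)), 2) = Pow(Add(-945, -18), 2) = Pow(-963, 2) = 927369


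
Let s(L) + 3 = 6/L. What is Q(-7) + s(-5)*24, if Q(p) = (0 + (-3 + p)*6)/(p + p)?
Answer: -3378/35 ≈ -96.514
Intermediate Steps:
Q(p) = (-18 + 6*p)/(2*p) (Q(p) = (0 + (-18 + 6*p))/((2*p)) = (-18 + 6*p)*(1/(2*p)) = (-18 + 6*p)/(2*p))
s(L) = -3 + 6/L
Q(-7) + s(-5)*24 = (3 - 9/(-7)) + (-3 + 6/(-5))*24 = (3 - 9*(-⅐)) + (-3 + 6*(-⅕))*24 = (3 + 9/7) + (-3 - 6/5)*24 = 30/7 - 21/5*24 = 30/7 - 504/5 = -3378/35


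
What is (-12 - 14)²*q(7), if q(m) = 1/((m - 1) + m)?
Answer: 52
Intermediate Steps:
q(m) = 1/(-1 + 2*m) (q(m) = 1/((-1 + m) + m) = 1/(-1 + 2*m))
(-12 - 14)²*q(7) = (-12 - 14)²/(-1 + 2*7) = (-26)²/(-1 + 14) = 676/13 = 676*(1/13) = 52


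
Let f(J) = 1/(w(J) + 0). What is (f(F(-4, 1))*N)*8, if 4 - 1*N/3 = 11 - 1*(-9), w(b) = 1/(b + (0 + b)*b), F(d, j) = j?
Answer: -768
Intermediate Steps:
w(b) = 1/(b + b²) (w(b) = 1/(b + b*b) = 1/(b + b²))
N = -48 (N = 12 - 3*(11 - 1*(-9)) = 12 - 3*(11 + 9) = 12 - 3*20 = 12 - 60 = -48)
f(J) = J*(1 + J) (f(J) = 1/(1/(J*(1 + J)) + 0) = 1/(1/(J*(1 + J))) = J*(1 + J))
(f(F(-4, 1))*N)*8 = ((1*(1 + 1))*(-48))*8 = ((1*2)*(-48))*8 = (2*(-48))*8 = -96*8 = -768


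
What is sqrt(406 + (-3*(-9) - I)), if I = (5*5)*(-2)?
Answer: sqrt(483) ≈ 21.977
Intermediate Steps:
I = -50 (I = 25*(-2) = -50)
sqrt(406 + (-3*(-9) - I)) = sqrt(406 + (-3*(-9) - 1*(-50))) = sqrt(406 + (27 + 50)) = sqrt(406 + 77) = sqrt(483)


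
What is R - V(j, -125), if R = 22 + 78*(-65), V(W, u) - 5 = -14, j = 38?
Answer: -5039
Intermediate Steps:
V(W, u) = -9 (V(W, u) = 5 - 14 = -9)
R = -5048 (R = 22 - 5070 = -5048)
R - V(j, -125) = -5048 - 1*(-9) = -5048 + 9 = -5039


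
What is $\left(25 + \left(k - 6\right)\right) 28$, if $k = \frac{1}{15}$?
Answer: $\frac{8008}{15} \approx 533.87$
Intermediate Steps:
$k = \frac{1}{15} \approx 0.066667$
$\left(25 + \left(k - 6\right)\right) 28 = \left(25 + \left(\frac{1}{15} - 6\right)\right) 28 = \left(25 - \frac{89}{15}\right) 28 = \frac{286}{15} \cdot 28 = \frac{8008}{15}$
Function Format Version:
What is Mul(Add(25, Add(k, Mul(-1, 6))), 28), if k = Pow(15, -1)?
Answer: Rational(8008, 15) ≈ 533.87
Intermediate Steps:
k = Rational(1, 15) ≈ 0.066667
Mul(Add(25, Add(k, Mul(-1, 6))), 28) = Mul(Add(25, Add(Rational(1, 15), Mul(-1, 6))), 28) = Mul(Add(25, Add(Rational(1, 15), -6)), 28) = Mul(Add(25, Rational(-89, 15)), 28) = Mul(Rational(286, 15), 28) = Rational(8008, 15)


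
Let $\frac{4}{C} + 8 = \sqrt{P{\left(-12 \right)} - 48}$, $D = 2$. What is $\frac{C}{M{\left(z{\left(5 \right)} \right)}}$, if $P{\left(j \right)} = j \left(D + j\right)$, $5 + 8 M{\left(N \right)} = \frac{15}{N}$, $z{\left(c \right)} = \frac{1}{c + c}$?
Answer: $\frac{32}{145} + \frac{24 \sqrt{2}}{145} \approx 0.45477$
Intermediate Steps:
$z{\left(c \right)} = \frac{1}{2 c}$
$M{\left(N \right)} = - \frac{5}{8} + \frac{15}{8 N}$ ($M{\left(N \right)} = - \frac{5}{8} + \frac{15 \frac{1}{N}}{8} = - \frac{5}{8} + \frac{15}{8 N}$)
$P{\left(j \right)} = j \left(2 + j\right)$
$C = \frac{4}{-8 + 6 \sqrt{2}}$ ($C = \frac{4}{-8 + \sqrt{- 12 \left(2 - 12\right) - 48}} = \frac{4}{-8 + \sqrt{\left(-12\right) \left(-10\right) - 48}} = \frac{4}{-8 + \sqrt{120 - 48}} = \frac{4}{-8 + \sqrt{72}} = \frac{4}{-8 + 6 \sqrt{2}} \approx 8.2426$)
$\frac{C}{M{\left(z{\left(5 \right)} \right)}} = \frac{4 + 3 \sqrt{2}}{\frac{5}{8} \frac{1}{\frac{1}{2} \cdot \frac{1}{5}} \left(3 - \frac{1}{2 \cdot 5}\right)} = \frac{4 + 3 \sqrt{2}}{\frac{5}{8} \frac{1}{\frac{1}{2} \cdot \frac{1}{5}} \left(3 - \frac{1}{2} \cdot \frac{1}{5}\right)} = \frac{4 + 3 \sqrt{2}}{\frac{5}{8} \frac{1}{\frac{1}{10}} \left(3 - \frac{1}{10}\right)} = \frac{4 + 3 \sqrt{2}}{\frac{5}{8} \cdot 10 \left(3 - \frac{1}{10}\right)} = \frac{4 + 3 \sqrt{2}}{\frac{5}{8} \cdot 10 \cdot \frac{29}{10}} = \frac{4 + 3 \sqrt{2}}{\frac{145}{8}} = \left(4 + 3 \sqrt{2}\right) \frac{8}{145} = \frac{32}{145} + \frac{24 \sqrt{2}}{145}$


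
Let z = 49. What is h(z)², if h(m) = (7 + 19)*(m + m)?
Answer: 6492304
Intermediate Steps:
h(m) = 52*m (h(m) = 26*(2*m) = 52*m)
h(z)² = (52*49)² = 2548² = 6492304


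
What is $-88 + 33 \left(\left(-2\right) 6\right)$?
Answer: $-484$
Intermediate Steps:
$-88 + 33 \left(\left(-2\right) 6\right) = -88 + 33 \left(-12\right) = -88 - 396 = -484$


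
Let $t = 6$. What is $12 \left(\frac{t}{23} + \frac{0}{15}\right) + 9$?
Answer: $\frac{279}{23} \approx 12.13$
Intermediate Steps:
$12 \left(\frac{t}{23} + \frac{0}{15}\right) + 9 = 12 \left(\frac{6}{23} + \frac{0}{15}\right) + 9 = 12 \left(6 \cdot \frac{1}{23} + 0 \cdot \frac{1}{15}\right) + 9 = 12 \left(\frac{6}{23} + 0\right) + 9 = 12 \cdot \frac{6}{23} + 9 = \frac{72}{23} + 9 = \frac{279}{23}$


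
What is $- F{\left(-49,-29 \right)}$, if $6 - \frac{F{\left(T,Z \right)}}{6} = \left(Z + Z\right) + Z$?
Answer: $-558$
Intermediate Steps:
$F{\left(T,Z \right)} = 36 - 18 Z$ ($F{\left(T,Z \right)} = 36 - 6 \left(\left(Z + Z\right) + Z\right) = 36 - 6 \left(2 Z + Z\right) = 36 - 6 \cdot 3 Z = 36 - 18 Z$)
$- F{\left(-49,-29 \right)} = - (36 - -522) = - (36 + 522) = \left(-1\right) 558 = -558$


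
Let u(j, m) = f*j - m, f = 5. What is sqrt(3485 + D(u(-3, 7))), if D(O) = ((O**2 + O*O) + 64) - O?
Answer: sqrt(4539) ≈ 67.372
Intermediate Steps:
u(j, m) = -m + 5*j (u(j, m) = 5*j - m = -m + 5*j)
D(O) = 64 - O + 2*O**2 (D(O) = ((O**2 + O**2) + 64) - O = (2*O**2 + 64) - O = (64 + 2*O**2) - O = 64 - O + 2*O**2)
sqrt(3485 + D(u(-3, 7))) = sqrt(3485 + (64 - (-1*7 + 5*(-3)) + 2*(-1*7 + 5*(-3))**2)) = sqrt(3485 + (64 - (-7 - 15) + 2*(-7 - 15)**2)) = sqrt(3485 + (64 - 1*(-22) + 2*(-22)**2)) = sqrt(3485 + (64 + 22 + 2*484)) = sqrt(3485 + (64 + 22 + 968)) = sqrt(3485 + 1054) = sqrt(4539)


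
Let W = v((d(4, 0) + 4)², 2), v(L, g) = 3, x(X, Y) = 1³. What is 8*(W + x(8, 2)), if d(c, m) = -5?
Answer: 32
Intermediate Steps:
x(X, Y) = 1
W = 3
8*(W + x(8, 2)) = 8*(3 + 1) = 8*4 = 32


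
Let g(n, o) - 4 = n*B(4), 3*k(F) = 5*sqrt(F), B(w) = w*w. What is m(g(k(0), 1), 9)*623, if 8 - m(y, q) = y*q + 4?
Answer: -19936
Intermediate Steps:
B(w) = w**2
k(F) = 5*sqrt(F)/3 (k(F) = (5*sqrt(F))/3 = 5*sqrt(F)/3)
g(n, o) = 4 + 16*n (g(n, o) = 4 + n*4**2 = 4 + n*16 = 4 + 16*n)
m(y, q) = 4 - q*y (m(y, q) = 8 - (y*q + 4) = 8 - (q*y + 4) = 8 - (4 + q*y) = 8 + (-4 - q*y) = 4 - q*y)
m(g(k(0), 1), 9)*623 = (4 - 1*9*(4 + 16*(5*sqrt(0)/3)))*623 = (4 - 1*9*(4 + 16*((5/3)*0)))*623 = (4 - 1*9*(4 + 16*0))*623 = (4 - 1*9*(4 + 0))*623 = (4 - 1*9*4)*623 = (4 - 36)*623 = -32*623 = -19936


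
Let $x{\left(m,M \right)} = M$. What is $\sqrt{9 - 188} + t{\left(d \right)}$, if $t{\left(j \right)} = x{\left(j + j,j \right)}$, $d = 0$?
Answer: $i \sqrt{179} \approx 13.379 i$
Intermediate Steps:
$t{\left(j \right)} = j$
$\sqrt{9 - 188} + t{\left(d \right)} = \sqrt{9 - 188} + 0 = \sqrt{-179} + 0 = i \sqrt{179} + 0 = i \sqrt{179}$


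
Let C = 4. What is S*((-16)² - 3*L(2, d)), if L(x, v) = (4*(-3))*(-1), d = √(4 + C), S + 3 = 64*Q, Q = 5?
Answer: 69740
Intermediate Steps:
S = 317 (S = -3 + 64*5 = -3 + 320 = 317)
d = 2*√2 (d = √(4 + 4) = √8 = 2*√2 ≈ 2.8284)
L(x, v) = 12 (L(x, v) = -12*(-1) = 12)
S*((-16)² - 3*L(2, d)) = 317*((-16)² - 3*12) = 317*(256 - 36) = 317*220 = 69740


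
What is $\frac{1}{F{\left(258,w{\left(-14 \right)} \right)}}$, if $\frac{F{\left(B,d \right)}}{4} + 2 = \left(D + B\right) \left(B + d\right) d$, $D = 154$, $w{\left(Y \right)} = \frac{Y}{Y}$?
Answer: $\frac{1}{426824} \approx 2.3429 \cdot 10^{-6}$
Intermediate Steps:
$w{\left(Y \right)} = 1$
$F{\left(B,d \right)} = -8 + 4 d \left(154 + B\right) \left(B + d\right)$ ($F{\left(B,d \right)} = -8 + 4 \left(154 + B\right) \left(B + d\right) d = -8 + 4 d \left(154 + B\right) \left(B + d\right)$)
$\frac{1}{F{\left(258,w{\left(-14 \right)} \right)}} = \frac{1}{-8 + 616 \cdot 1^{2} + 4 \cdot 258 \cdot 1^{2} + 4 \cdot 1 \cdot 258^{2} + 616 \cdot 258 \cdot 1} = \frac{1}{-8 + 616 \cdot 1 + 4 \cdot 258 \cdot 1 + 4 \cdot 1 \cdot 66564 + 158928} = \frac{1}{-8 + 616 + 1032 + 266256 + 158928} = \frac{1}{426824}$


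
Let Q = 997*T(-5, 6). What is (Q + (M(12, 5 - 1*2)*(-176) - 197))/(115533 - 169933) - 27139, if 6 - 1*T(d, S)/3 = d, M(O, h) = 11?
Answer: -92274523/3400 ≈ -27140.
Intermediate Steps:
T(d, S) = 18 - 3*d
Q = 32901 (Q = 997*(18 - 3*(-5)) = 997*(18 + 15) = 997*33 = 32901)
(Q + (M(12, 5 - 1*2)*(-176) - 197))/(115533 - 169933) - 27139 = (32901 + (11*(-176) - 197))/(115533 - 169933) - 27139 = (32901 + (-1936 - 197))/(-54400) - 27139 = (32901 - 2133)*(-1/54400) - 27139 = 30768*(-1/54400) - 27139 = -1923/3400 - 27139 = -92274523/3400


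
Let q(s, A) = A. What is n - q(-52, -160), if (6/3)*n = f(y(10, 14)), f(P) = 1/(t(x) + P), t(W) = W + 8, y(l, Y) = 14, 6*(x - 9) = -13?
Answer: 27683/173 ≈ 160.02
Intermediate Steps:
x = 41/6 (x = 9 + (1/6)*(-13) = 9 - 13/6 = 41/6 ≈ 6.8333)
t(W) = 8 + W
f(P) = 1/(89/6 + P) (f(P) = 1/((8 + 41/6) + P) = 1/(89/6 + P))
n = 3/173 (n = (6/(89 + 6*14))/2 = (6/(89 + 84))/2 = (6/173)/2 = (6*(1/173))/2 = (1/2)*(6/173) = 3/173 ≈ 0.017341)
n - q(-52, -160) = 3/173 - 1*(-160) = 3/173 + 160 = 27683/173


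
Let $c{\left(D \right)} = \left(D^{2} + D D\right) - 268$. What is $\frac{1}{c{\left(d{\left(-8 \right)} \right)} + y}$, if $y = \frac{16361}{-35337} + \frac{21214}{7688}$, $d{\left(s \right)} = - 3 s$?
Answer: $\frac{135835428}{120390446227} \approx 0.0011283$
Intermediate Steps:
$y = \frac{311927875}{135835428}$ ($y = 16361 \left(- \frac{1}{35337}\right) + 21214 \cdot \frac{1}{7688} = - \frac{16361}{35337} + \frac{10607}{3844} = \frac{311927875}{135835428} \approx 2.2964$)
$c{\left(D \right)} = -268 + 2 D^{2}$ ($c{\left(D \right)} = \left(D^{2} + D^{2}\right) - 268 = 2 D^{2} - 268 = -268 + 2 D^{2}$)
$\frac{1}{c{\left(d{\left(-8 \right)} \right)} + y} = \frac{1}{\left(-268 + 2 \left(\left(-3\right) \left(-8\right)\right)^{2}\right) + \frac{311927875}{135835428}} = \frac{1}{\left(-268 + 2 \cdot 24^{2}\right) + \frac{311927875}{135835428}} = \frac{1}{\left(-268 + 2 \cdot 576\right) + \frac{311927875}{135835428}} = \frac{1}{\left(-268 + 1152\right) + \frac{311927875}{135835428}} = \frac{1}{884 + \frac{311927875}{135835428}} = \frac{1}{\frac{120390446227}{135835428}} = \frac{135835428}{120390446227}$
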